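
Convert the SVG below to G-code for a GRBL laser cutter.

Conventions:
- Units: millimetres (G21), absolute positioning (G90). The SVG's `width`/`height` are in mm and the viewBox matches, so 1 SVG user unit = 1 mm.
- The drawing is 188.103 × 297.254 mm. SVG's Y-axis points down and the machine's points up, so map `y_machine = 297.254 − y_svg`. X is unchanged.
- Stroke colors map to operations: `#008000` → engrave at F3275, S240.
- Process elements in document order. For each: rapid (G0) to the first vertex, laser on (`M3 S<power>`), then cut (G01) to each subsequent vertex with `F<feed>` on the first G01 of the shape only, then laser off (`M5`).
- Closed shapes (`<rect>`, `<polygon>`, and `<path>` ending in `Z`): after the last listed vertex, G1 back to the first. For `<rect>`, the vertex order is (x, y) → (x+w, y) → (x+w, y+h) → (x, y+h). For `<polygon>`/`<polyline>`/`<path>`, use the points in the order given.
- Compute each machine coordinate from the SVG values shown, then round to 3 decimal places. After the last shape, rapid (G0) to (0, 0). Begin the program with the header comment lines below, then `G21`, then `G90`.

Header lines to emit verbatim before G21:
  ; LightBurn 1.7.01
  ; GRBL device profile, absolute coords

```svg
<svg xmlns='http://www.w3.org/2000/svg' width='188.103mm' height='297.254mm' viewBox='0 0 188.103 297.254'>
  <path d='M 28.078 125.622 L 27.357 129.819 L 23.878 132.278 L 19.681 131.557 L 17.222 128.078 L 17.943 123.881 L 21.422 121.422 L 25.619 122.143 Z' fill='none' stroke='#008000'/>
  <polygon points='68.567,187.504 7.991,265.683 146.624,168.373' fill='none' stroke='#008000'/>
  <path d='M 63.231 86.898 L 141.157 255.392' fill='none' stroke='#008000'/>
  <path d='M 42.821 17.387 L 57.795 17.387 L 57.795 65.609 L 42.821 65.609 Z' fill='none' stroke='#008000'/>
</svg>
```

; LightBurn 1.7.01
; GRBL device profile, absolute coords
G21
G90
G0 X28.078 Y171.632
M3 S240
G01 X27.357 Y167.435 F3275
G01 X23.878 Y164.976
G01 X19.681 Y165.697
G01 X17.222 Y169.176
G01 X17.943 Y173.373
G01 X21.422 Y175.832
G01 X25.619 Y175.111
G01 X28.078 Y171.632
M5
G0 X68.567 Y109.750
M3 S240
G01 X7.991 Y31.571 F3275
G01 X146.624 Y128.881
G01 X68.567 Y109.750
M5
G0 X63.231 Y210.356
M3 S240
G01 X141.157 Y41.862 F3275
M5
G0 X42.821 Y279.867
M3 S240
G01 X57.795 Y279.867 F3275
G01 X57.795 Y231.645
G01 X42.821 Y231.645
G01 X42.821 Y279.867
M5
G0 X0.000 Y0.000

Since the viewBox matches the mm dimensions, user units are millimetres directly. The only transform is the Y-flip y_m = 297.254 − y_svg.

Shape 1 is a regular polygon drawn with `<path>`. Its stroke #008000 means engrave at S240, F3275. After flipping Y the toolpath is (28.078,171.632) → (27.357,167.435) → (23.878,164.976) → (19.681,165.697) → (17.222,169.176) → (17.943,173.373) → (21.422,175.832) → (25.619,175.111) → (28.078,171.632), returning to the start.

Shape 2 is a closed polygon drawn with `<polygon>`. Its stroke #008000 means engrave at S240, F3275. After flipping Y the toolpath is (68.567,109.750) → (7.991,31.571) → (146.624,128.881) → (68.567,109.750), returning to the start.

Shape 3 is a line segment drawn with `<path>`. Its stroke #008000 means engrave at S240, F3275. After flipping Y the toolpath is (63.231,210.356) → (141.157,41.862).

Shape 4 is a rectangle drawn with `<path>`. Its stroke #008000 means engrave at S240, F3275. After flipping Y the toolpath is (42.821,279.867) → (57.795,279.867) → (57.795,231.645) → (42.821,231.645) → (42.821,279.867), returning to the start.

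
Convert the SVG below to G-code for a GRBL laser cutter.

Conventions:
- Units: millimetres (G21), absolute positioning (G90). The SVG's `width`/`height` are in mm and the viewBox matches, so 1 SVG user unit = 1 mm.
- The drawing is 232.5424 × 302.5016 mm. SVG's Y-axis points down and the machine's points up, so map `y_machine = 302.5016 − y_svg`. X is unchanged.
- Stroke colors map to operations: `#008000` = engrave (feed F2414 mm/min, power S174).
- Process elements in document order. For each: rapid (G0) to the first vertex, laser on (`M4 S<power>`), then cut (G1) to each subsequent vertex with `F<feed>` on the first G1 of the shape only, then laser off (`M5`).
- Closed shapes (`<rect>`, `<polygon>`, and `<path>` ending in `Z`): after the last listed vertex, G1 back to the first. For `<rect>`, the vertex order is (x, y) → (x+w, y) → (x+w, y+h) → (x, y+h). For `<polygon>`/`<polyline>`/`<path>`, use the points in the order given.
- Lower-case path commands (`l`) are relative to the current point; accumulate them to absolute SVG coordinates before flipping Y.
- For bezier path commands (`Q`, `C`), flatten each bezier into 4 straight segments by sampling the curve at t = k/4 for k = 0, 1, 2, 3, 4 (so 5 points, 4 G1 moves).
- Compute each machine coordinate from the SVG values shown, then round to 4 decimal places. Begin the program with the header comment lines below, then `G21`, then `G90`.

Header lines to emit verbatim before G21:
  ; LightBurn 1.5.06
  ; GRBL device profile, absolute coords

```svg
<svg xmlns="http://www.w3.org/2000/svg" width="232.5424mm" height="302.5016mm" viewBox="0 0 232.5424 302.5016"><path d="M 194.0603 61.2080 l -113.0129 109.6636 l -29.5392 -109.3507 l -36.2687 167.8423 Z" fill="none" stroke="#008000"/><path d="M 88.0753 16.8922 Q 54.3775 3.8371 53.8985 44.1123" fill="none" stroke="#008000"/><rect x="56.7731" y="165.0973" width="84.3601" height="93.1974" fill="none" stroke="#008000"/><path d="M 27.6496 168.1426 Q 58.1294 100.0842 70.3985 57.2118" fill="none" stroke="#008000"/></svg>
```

; LightBurn 1.5.06
; GRBL device profile, absolute coords
G21
G90
G0 X194.0603 Y241.2936
M4 S174
G1 X81.0474 Y131.6300 F2414
G1 X51.5082 Y240.9807
G1 X15.2395 Y73.1384
G1 X194.0603 Y241.2936
M5
G0 X88.0753 Y285.6094
M4 S174
G1 X73.3026 Y288.8038 F2414
G1 X62.6822 Y285.3319
G1 X56.2142 Y275.1938
G1 X53.8985 Y258.3893
M5
G0 X56.7731 Y137.4043
M4 S174
G1 X141.1332 Y137.4043 F2414
G1 X141.1332 Y44.2069
G1 X56.7731 Y44.2069
G1 X56.7731 Y137.4043
M5
G0 X27.6496 Y134.3590
M4 S174
G1 X41.7513 Y166.8141 F2414
G1 X53.5767 Y196.1209
G1 X63.1258 Y222.2795
G1 X70.3985 Y245.2898
M5

1 u = 1 mm; y_m = 302.5016 − y.

[1] `<path>` closed polygon, #008000→engrave S174 F2414: (194.0603,241.2936) → (81.0474,131.6300) → (51.5082,240.9807) → (15.2395,73.1384) → (194.0603,241.2936) (closed)

[2] `<path>` quadratic bezier, #008000→engrave S174 F2414: (88.0753,285.6094) → (73.3026,288.8038) → (62.6822,285.3319) → (56.2142,275.1938) → (53.8985,258.3893)

[3] `<rect>` rectangle, #008000→engrave S174 F2414: (56.7731,137.4043) → (141.1332,137.4043) → (141.1332,44.2069) → (56.7731,44.2069) → (56.7731,137.4043) (closed)

[4] `<path>` quadratic bezier, #008000→engrave S174 F2414: (27.6496,134.3590) → (41.7513,166.8141) → (53.5767,196.1209) → (63.1258,222.2795) → (70.3985,245.2898)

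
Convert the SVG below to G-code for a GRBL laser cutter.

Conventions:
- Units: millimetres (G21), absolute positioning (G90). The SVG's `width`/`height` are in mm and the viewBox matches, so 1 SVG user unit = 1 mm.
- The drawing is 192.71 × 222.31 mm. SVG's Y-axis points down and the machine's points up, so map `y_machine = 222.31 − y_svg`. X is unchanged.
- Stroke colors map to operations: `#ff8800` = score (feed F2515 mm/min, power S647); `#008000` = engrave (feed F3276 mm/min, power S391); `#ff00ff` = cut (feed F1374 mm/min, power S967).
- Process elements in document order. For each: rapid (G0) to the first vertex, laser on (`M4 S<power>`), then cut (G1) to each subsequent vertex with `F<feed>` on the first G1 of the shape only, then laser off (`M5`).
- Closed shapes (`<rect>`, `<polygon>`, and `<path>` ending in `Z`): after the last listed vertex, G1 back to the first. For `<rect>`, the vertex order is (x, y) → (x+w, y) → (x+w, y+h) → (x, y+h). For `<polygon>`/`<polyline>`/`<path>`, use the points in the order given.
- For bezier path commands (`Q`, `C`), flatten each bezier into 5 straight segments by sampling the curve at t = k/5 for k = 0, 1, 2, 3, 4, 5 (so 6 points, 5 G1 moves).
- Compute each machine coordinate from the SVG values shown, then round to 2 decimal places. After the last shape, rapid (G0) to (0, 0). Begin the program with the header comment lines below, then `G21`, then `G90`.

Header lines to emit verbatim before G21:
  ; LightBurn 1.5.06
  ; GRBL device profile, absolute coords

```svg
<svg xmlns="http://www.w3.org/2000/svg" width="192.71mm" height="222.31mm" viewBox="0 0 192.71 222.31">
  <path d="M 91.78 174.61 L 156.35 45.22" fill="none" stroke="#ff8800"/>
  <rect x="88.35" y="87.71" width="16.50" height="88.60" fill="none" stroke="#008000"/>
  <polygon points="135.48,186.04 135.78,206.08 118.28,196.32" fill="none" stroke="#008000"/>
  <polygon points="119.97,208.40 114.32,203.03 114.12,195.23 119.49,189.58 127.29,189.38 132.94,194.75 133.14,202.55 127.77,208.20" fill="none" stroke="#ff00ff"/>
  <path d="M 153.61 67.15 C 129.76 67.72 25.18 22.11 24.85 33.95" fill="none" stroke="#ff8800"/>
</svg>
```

viewBox `0 0 192.71 222.31` with mm width/height → 1 unit = 1 mm. Flip: y_m = 222.31 − y_svg.

**Shape 1** — `<path>` line segment, stroke `#ff8800` → score (S647, F2515). Machine vertices: (91.78,47.70) → (156.35,177.09). Open path.

**Shape 2** — `<rect>` rectangle, stroke `#008000` → engrave (S391, F3276). Machine vertices: (88.35,134.60) → (104.85,134.60) → (104.85,46.00) → (88.35,46.00) → (88.35,134.60). Closed: final G1 returns to the first vertex.

**Shape 3** — `<polygon>` regular polygon, stroke `#008000` → engrave (S391, F3276). Machine vertices: (135.48,36.27) → (135.78,16.23) → (118.28,25.99) → (135.48,36.27). Closed: final G1 returns to the first vertex.

**Shape 4** — `<polygon>` regular polygon, stroke `#ff00ff` → cut (S967, F1374). Machine vertices: (119.97,13.91) → (114.32,19.28) → (114.12,27.08) → (119.49,32.73) → (127.29,32.93) → (132.94,27.56) → (133.14,19.76) → (127.77,14.11) → (119.97,13.91). Closed: final G1 returns to the first vertex.

**Shape 5** — `<path>` cubic bezier, stroke `#ff8800` → score (S647, F2515). Control points (SVG): P0=(153.61,67.15), P1=(129.76,67.72), P2=(25.18,22.11), P3=(24.85,33.95); sampled at t=k/5. Machine vertices: (153.61,155.16) → (131.09,159.53) → (98.08,170.01) → (63.45,181.62) → (36.08,189.40) → (24.85,188.36). Open path.

; LightBurn 1.5.06
; GRBL device profile, absolute coords
G21
G90
G0 X91.78 Y47.70
M4 S647
G1 X156.35 Y177.09 F2515
M5
G0 X88.35 Y134.60
M4 S391
G1 X104.85 Y134.60 F3276
G1 X104.85 Y46.00
G1 X88.35 Y46.00
G1 X88.35 Y134.60
M5
G0 X135.48 Y36.27
M4 S391
G1 X135.78 Y16.23 F3276
G1 X118.28 Y25.99
G1 X135.48 Y36.27
M5
G0 X119.97 Y13.91
M4 S967
G1 X114.32 Y19.28 F1374
G1 X114.12 Y27.08
G1 X119.49 Y32.73
G1 X127.29 Y32.93
G1 X132.94 Y27.56
G1 X133.14 Y19.76
G1 X127.77 Y14.11
G1 X119.97 Y13.91
M5
G0 X153.61 Y155.16
M4 S647
G1 X131.09 Y159.53 F2515
G1 X98.08 Y170.01
G1 X63.45 Y181.62
G1 X36.08 Y189.40
G1 X24.85 Y188.36
M5
G0 X0.00 Y0.00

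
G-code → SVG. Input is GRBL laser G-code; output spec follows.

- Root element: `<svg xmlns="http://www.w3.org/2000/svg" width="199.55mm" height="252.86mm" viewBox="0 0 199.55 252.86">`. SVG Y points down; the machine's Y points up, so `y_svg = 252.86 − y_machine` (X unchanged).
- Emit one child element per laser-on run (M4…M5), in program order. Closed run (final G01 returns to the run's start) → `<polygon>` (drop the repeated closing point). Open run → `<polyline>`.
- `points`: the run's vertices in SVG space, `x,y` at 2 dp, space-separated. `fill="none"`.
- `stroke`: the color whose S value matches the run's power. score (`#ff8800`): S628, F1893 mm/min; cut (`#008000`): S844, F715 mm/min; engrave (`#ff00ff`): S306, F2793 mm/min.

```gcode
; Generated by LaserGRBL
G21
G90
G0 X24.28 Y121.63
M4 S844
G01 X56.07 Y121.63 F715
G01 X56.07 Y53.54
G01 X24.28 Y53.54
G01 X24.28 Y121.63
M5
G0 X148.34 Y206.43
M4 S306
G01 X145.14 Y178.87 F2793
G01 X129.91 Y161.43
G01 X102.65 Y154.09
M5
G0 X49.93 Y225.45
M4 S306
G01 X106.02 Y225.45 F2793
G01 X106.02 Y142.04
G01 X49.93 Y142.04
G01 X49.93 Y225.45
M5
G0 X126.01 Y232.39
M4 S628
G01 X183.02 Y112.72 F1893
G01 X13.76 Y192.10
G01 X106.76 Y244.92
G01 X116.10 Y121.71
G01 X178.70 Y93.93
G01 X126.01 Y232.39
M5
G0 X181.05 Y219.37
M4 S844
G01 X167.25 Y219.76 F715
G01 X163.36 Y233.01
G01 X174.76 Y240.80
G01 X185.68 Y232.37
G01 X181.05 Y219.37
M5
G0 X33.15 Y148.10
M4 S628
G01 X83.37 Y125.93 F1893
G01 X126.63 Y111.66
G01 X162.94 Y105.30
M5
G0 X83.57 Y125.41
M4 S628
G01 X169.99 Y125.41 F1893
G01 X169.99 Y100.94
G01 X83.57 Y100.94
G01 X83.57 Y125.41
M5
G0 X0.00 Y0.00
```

Machine Y-up, SVG Y-down with viewBox height 252.86, so y_svg = 252.86 − y_machine; X carries over.

Run 1: power S844 maps to stroke `#008000` (cut). The run returns to its start, so emit a `<polygon>` with points (Y-flipped): 24.28,131.23 56.07,131.23 56.07,199.32 24.28,199.32.

Run 2: power S306 maps to stroke `#ff00ff` (engrave). The run is open, so emit a `<polyline>` with points (Y-flipped): 148.34,46.43 145.14,73.99 129.91,91.43 102.65,98.77.

Run 3: the run's S306 means `#ff00ff` (engrave). The run returns to its start, so emit a `<polygon>` with points (Y-flipped): 49.93,27.41 106.02,27.41 106.02,110.82 49.93,110.82.

Run 4: S628 ⇒ score layer `#ff8800`. The run returns to its start, so emit a `<polygon>` with points (Y-flipped): 126.01,20.47 183.02,140.14 13.76,60.76 106.76,7.94 116.10,131.15 178.70,158.93.

Run 5: S844 ⇒ cut layer `#008000`. The run returns to its start, so emit a `<polygon>` with points (Y-flipped): 181.05,33.49 167.25,33.10 163.36,19.85 174.76,12.06 185.68,20.49.

Run 6: power S628 maps to stroke `#ff8800` (score). The run is open, so emit a `<polyline>` with points (Y-flipped): 33.15,104.76 83.37,126.93 126.63,141.20 162.94,147.56.

Run 7: power S628 maps to stroke `#ff8800` (score). The run returns to its start, so emit a `<polygon>` with points (Y-flipped): 83.57,127.45 169.99,127.45 169.99,151.92 83.57,151.92.

<svg xmlns="http://www.w3.org/2000/svg" width="199.55mm" height="252.86mm" viewBox="0 0 199.55 252.86">
  <polygon points="24.28,131.23 56.07,131.23 56.07,199.32 24.28,199.32" fill="none" stroke="#008000"/>
  <polyline points="148.34,46.43 145.14,73.99 129.91,91.43 102.65,98.77" fill="none" stroke="#ff00ff"/>
  <polygon points="49.93,27.41 106.02,27.41 106.02,110.82 49.93,110.82" fill="none" stroke="#ff00ff"/>
  <polygon points="126.01,20.47 183.02,140.14 13.76,60.76 106.76,7.94 116.10,131.15 178.70,158.93" fill="none" stroke="#ff8800"/>
  <polygon points="181.05,33.49 167.25,33.10 163.36,19.85 174.76,12.06 185.68,20.49" fill="none" stroke="#008000"/>
  <polyline points="33.15,104.76 83.37,126.93 126.63,141.20 162.94,147.56" fill="none" stroke="#ff8800"/>
  <polygon points="83.57,127.45 169.99,127.45 169.99,151.92 83.57,151.92" fill="none" stroke="#ff8800"/>
</svg>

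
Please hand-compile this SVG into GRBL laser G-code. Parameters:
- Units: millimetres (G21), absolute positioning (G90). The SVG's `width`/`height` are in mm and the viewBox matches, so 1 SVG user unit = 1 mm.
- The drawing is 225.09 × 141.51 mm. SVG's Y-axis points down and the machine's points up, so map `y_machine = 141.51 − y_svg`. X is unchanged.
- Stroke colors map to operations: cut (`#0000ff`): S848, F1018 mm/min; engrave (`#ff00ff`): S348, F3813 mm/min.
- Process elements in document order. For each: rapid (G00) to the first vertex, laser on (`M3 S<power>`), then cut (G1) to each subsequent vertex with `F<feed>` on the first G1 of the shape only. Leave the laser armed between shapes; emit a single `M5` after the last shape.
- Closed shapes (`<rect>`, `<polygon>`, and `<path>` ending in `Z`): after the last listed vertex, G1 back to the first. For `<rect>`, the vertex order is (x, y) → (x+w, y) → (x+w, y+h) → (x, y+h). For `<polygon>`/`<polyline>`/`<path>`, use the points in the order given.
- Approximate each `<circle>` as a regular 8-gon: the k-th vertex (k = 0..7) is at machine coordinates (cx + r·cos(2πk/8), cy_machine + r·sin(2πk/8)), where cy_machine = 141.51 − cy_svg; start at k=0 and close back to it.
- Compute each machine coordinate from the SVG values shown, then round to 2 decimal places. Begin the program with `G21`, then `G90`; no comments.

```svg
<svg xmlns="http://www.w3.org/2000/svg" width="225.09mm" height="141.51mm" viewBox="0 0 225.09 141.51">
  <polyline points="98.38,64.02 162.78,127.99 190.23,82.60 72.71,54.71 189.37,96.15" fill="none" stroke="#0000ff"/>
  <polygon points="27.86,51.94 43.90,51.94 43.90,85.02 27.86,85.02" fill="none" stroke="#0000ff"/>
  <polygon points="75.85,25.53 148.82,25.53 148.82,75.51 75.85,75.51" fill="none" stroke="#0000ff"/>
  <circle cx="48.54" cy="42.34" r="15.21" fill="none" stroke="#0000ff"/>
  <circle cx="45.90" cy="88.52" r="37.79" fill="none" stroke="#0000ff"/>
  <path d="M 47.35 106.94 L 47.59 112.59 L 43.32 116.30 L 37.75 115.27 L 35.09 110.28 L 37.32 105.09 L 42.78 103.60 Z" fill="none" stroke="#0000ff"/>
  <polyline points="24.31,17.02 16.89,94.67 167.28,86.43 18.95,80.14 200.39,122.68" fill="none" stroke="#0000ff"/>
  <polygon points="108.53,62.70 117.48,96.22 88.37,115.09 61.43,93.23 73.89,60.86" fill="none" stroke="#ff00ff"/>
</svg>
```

G21
G90
G00 X98.38 Y77.49
M3 S848
G1 X162.78 Y13.52 F1018
G1 X190.23 Y58.91
G1 X72.71 Y86.80
G1 X189.37 Y45.36
G00 X27.86 Y89.57
M3 S848
G1 X43.90 Y89.57 F1018
G1 X43.90 Y56.49
G1 X27.86 Y56.49
G1 X27.86 Y89.57
G00 X75.85 Y115.98
M3 S848
G1 X148.82 Y115.98 F1018
G1 X148.82 Y66.00
G1 X75.85 Y66.00
G1 X75.85 Y115.98
G00 X63.75 Y99.17
M3 S848
G1 X59.30 Y109.93 F1018
G1 X48.54 Y114.38
G1 X37.78 Y109.93
G1 X33.33 Y99.17
G1 X37.78 Y88.41
G1 X48.54 Y83.96
G1 X59.30 Y88.41
G1 X63.75 Y99.17
G00 X83.69 Y52.99
M3 S848
G1 X72.62 Y79.71 F1018
G1 X45.90 Y90.78
G1 X19.18 Y79.71
G1 X8.11 Y52.99
G1 X19.18 Y26.27
G1 X45.90 Y15.20
G1 X72.62 Y26.27
G1 X83.69 Y52.99
G00 X47.35 Y34.57
M3 S848
G1 X47.59 Y28.92 F1018
G1 X43.32 Y25.21
G1 X37.75 Y26.24
G1 X35.09 Y31.23
G1 X37.32 Y36.42
G1 X42.78 Y37.91
G1 X47.35 Y34.57
G00 X24.31 Y124.49
M3 S848
G1 X16.89 Y46.84 F1018
G1 X167.28 Y55.08
G1 X18.95 Y61.37
G1 X200.39 Y18.83
G00 X108.53 Y78.81
M3 S348
G1 X117.48 Y45.29 F3813
G1 X88.37 Y26.42
G1 X61.43 Y48.28
G1 X73.89 Y80.65
G1 X108.53 Y78.81
M5

viewBox `0 0 225.09 141.51` with mm width/height → 1 unit = 1 mm. Flip: y_m = 141.51 − y_svg.

**Shape 1** — `<polyline>` open polyline, stroke `#0000ff` → cut (S848, F1018). Machine vertices: (98.38,77.49) → (162.78,13.52) → (190.23,58.91) → (72.71,86.80) → (189.37,45.36). Open path.

**Shape 2** — `<polygon>` rectangle, stroke `#0000ff` → cut (S848, F1018). Machine vertices: (27.86,89.57) → (43.90,89.57) → (43.90,56.49) → (27.86,56.49) → (27.86,89.57). Closed: final G1 returns to the first vertex.

**Shape 3** — `<polygon>` rectangle, stroke `#0000ff` → cut (S848, F1018). Machine vertices: (75.85,115.98) → (148.82,115.98) → (148.82,66.00) → (75.85,66.00) → (75.85,115.98). Closed: final G1 returns to the first vertex.

**Shape 4** — `<circle>` circle, stroke `#0000ff` → cut (S848, F1018). Machine vertices: (63.75,99.17) → (59.30,109.93) → (48.54,114.38) → (37.78,109.93) → (33.33,99.17) → (37.78,88.41) → (48.54,83.96) → (59.30,88.41) → (63.75,99.17). Closed: final G1 returns to the first vertex.

**Shape 5** — `<circle>` circle, stroke `#0000ff` → cut (S848, F1018). Machine vertices: (83.69,52.99) → (72.62,79.71) → (45.90,90.78) → (19.18,79.71) → (8.11,52.99) → (19.18,26.27) → (45.90,15.20) → (72.62,26.27) → (83.69,52.99). Closed: final G1 returns to the first vertex.

**Shape 6** — `<path>` regular polygon, stroke `#0000ff` → cut (S848, F1018). Machine vertices: (47.35,34.57) → (47.59,28.92) → (43.32,25.21) → (37.75,26.24) → (35.09,31.23) → (37.32,36.42) → (42.78,37.91) → (47.35,34.57). Closed: final G1 returns to the first vertex.

**Shape 7** — `<polyline>` open polyline, stroke `#0000ff` → cut (S848, F1018). Machine vertices: (24.31,124.49) → (16.89,46.84) → (167.28,55.08) → (18.95,61.37) → (200.39,18.83). Open path.

**Shape 8** — `<polygon>` regular polygon, stroke `#ff00ff` → engrave (S348, F3813). Machine vertices: (108.53,78.81) → (117.48,45.29) → (88.37,26.42) → (61.43,48.28) → (73.89,80.65) → (108.53,78.81). Closed: final G1 returns to the first vertex.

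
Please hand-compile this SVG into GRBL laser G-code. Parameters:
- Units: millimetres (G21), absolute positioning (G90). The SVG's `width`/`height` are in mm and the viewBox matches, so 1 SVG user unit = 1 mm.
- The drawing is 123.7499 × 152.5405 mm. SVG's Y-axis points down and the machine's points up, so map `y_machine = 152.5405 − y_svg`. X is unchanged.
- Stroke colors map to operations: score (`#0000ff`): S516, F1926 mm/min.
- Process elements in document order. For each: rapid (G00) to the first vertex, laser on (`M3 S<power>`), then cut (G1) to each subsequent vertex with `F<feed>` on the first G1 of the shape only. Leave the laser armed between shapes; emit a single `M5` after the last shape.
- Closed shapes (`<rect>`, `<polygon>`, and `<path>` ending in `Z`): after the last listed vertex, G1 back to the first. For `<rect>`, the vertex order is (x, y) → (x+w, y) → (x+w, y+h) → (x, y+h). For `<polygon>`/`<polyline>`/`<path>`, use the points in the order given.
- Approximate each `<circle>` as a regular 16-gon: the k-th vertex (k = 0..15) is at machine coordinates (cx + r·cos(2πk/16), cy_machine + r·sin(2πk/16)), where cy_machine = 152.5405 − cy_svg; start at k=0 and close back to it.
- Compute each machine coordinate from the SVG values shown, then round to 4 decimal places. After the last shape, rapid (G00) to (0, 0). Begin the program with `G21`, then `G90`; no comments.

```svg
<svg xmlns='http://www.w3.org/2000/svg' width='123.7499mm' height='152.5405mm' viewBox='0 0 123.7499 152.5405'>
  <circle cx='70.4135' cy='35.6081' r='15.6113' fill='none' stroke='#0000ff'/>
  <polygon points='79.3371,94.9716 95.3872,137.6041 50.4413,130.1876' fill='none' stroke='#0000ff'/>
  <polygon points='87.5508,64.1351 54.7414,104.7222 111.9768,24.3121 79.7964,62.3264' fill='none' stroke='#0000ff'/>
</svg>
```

1 u = 1 mm; y_m = 152.5405 − y.

[1] `<circle>` circle, #0000ff→score S516 F1926: (86.0248,116.9324) → (84.8365,122.9066) → (81.4524,127.9713) → (76.3877,131.3554) → (70.4135,132.5437) → (64.4393,131.3554) → (59.3746,127.9713) → (55.9905,122.9066) → (54.8022,116.9324) → (55.9905,110.9582) → (59.3746,105.8935) → (64.4393,102.5094) → (70.4135,101.3211) → (76.3877,102.5094) → (81.4524,105.8935) → (84.8365,110.9582) → (86.0248,116.9324) (closed)

[2] `<polygon>` regular polygon, #0000ff→score S516 F1926: (79.3371,57.5689) → (95.3872,14.9364) → (50.4413,22.3529) → (79.3371,57.5689) (closed)

[3] `<polygon>` closed polygon, #0000ff→score S516 F1926: (87.5508,88.4054) → (54.7414,47.8183) → (111.9768,128.2284) → (79.7964,90.2141) → (87.5508,88.4054) (closed)

G21
G90
G00 X86.0248 Y116.9324
M3 S516
G1 X84.8365 Y122.9066 F1926
G1 X81.4524 Y127.9713
G1 X76.3877 Y131.3554
G1 X70.4135 Y132.5437
G1 X64.4393 Y131.3554
G1 X59.3746 Y127.9713
G1 X55.9905 Y122.9066
G1 X54.8022 Y116.9324
G1 X55.9905 Y110.9582
G1 X59.3746 Y105.8935
G1 X64.4393 Y102.5094
G1 X70.4135 Y101.3211
G1 X76.3877 Y102.5094
G1 X81.4524 Y105.8935
G1 X84.8365 Y110.9582
G1 X86.0248 Y116.9324
G00 X79.3371 Y57.5689
M3 S516
G1 X95.3872 Y14.9364 F1926
G1 X50.4413 Y22.3529
G1 X79.3371 Y57.5689
G00 X87.5508 Y88.4054
M3 S516
G1 X54.7414 Y47.8183 F1926
G1 X111.9768 Y128.2284
G1 X79.7964 Y90.2141
G1 X87.5508 Y88.4054
M5
G00 X0.0000 Y0.0000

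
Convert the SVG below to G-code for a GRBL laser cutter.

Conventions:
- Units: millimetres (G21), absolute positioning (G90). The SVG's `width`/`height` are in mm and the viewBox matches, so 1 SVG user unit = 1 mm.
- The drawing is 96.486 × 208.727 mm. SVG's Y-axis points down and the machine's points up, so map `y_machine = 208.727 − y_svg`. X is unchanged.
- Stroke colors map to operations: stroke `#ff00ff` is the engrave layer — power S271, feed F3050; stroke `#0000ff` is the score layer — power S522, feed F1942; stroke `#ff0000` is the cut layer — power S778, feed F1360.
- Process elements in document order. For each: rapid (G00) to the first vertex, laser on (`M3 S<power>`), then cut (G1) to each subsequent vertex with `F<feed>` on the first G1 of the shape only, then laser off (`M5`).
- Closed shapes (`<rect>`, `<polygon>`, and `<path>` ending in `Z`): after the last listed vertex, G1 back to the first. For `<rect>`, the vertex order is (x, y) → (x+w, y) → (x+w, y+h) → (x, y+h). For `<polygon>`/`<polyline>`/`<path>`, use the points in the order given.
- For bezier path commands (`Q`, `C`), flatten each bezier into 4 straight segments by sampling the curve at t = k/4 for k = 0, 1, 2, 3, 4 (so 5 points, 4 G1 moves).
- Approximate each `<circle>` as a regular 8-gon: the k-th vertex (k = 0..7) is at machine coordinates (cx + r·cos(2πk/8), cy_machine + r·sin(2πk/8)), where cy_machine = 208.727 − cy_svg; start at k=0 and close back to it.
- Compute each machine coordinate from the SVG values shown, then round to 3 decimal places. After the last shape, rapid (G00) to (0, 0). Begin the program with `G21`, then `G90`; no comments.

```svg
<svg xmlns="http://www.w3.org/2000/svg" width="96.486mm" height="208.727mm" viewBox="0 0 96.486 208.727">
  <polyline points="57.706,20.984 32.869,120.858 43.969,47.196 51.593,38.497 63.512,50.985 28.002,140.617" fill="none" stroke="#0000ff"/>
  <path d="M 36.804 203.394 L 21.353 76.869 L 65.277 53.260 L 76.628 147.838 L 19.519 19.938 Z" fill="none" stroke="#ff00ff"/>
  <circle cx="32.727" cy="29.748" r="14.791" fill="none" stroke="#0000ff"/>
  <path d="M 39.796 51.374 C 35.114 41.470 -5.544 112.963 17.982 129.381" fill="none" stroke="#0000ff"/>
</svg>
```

G21
G90
G00 X57.706 Y187.743
M3 S522
G1 X32.869 Y87.869 F1942
G1 X43.969 Y161.531
G1 X51.593 Y170.230
G1 X63.512 Y157.742
G1 X28.002 Y68.110
M5
G00 X36.804 Y5.333
M3 S271
G1 X21.353 Y131.858 F3050
G1 X65.277 Y155.467
G1 X76.628 Y60.889
G1 X19.519 Y188.789
G1 X36.804 Y5.333
M5
G00 X47.518 Y178.979
M3 S522
G1 X43.186 Y189.438 F1942
G1 X32.727 Y193.770
G1 X22.268 Y189.438
G1 X17.936 Y178.979
G1 X22.268 Y168.520
G1 X32.727 Y164.188
G1 X43.186 Y168.520
G1 X47.518 Y178.979
M5
G00 X39.796 Y157.353
M3 S522
G1 X31.104 Y151.651 F1942
G1 X18.311 Y128.220
G1 X10.807 Y99.854
G1 X17.982 Y79.346
M5
G00 X0.000 Y0.000

1 u = 1 mm; y_m = 208.727 − y.

[1] `<polyline>` open polyline, #0000ff→score S522 F1942: (57.706,187.743) → (32.869,87.869) → (43.969,161.531) → (51.593,170.230) → (63.512,157.742) → (28.002,68.110)

[2] `<path>` closed polygon, #ff00ff→engrave S271 F3050: (36.804,5.333) → (21.353,131.858) → (65.277,155.467) → (76.628,60.889) → (19.519,188.789) → (36.804,5.333) (closed)

[3] `<circle>` circle, #0000ff→score S522 F1942: (47.518,178.979) → (43.186,189.438) → (32.727,193.770) → (22.268,189.438) → (17.936,178.979) → (22.268,168.520) → (32.727,164.188) → (43.186,168.520) → (47.518,178.979) (closed)

[4] `<path>` cubic bezier, #0000ff→score S522 F1942: (39.796,157.353) → (31.104,151.651) → (18.311,128.220) → (10.807,99.854) → (17.982,79.346)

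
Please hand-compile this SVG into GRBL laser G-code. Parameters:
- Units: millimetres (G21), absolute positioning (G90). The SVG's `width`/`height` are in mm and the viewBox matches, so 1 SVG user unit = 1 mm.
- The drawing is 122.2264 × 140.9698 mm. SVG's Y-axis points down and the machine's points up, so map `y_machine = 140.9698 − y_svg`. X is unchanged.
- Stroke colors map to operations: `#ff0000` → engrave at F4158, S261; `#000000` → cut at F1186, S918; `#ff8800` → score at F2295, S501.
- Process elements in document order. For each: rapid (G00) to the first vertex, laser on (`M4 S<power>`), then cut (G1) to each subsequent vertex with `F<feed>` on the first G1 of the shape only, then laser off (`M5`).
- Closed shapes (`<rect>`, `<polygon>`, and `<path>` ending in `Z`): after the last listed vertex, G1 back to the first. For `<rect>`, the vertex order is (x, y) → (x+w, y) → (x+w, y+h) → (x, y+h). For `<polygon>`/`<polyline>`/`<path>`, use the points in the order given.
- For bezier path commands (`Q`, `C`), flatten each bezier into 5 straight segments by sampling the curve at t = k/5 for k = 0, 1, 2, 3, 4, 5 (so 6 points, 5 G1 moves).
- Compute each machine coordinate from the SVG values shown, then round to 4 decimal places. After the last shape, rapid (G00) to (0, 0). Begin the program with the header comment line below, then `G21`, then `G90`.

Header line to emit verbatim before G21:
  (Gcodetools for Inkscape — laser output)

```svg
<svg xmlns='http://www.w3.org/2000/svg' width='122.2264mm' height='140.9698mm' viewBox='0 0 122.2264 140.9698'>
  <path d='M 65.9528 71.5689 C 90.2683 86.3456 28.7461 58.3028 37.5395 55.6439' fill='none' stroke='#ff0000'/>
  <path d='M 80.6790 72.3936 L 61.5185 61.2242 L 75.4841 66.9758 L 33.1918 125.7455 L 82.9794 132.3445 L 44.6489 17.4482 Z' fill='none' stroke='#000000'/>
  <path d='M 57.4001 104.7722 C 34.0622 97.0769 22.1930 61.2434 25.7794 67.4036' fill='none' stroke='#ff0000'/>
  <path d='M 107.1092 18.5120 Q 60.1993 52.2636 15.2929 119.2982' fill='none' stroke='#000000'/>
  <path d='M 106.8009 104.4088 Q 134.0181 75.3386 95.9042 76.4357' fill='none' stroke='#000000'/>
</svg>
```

(Gcodetools for Inkscape — laser output)
G21
G90
G00 X65.9528 Y69.4009
M4 S261
G1 X71.4908 Y65.1276 F4158
G1 X63.9231 Y67.8572
G1 X50.7451 Y74.3160
G1 X39.4521 Y81.2301
G1 X37.5395 Y85.3259
M5
G00 X80.6790 Y68.5762
M4 S918
G1 X61.5185 Y79.7456 F1186
G1 X75.4841 Y73.9940
G1 X33.1918 Y15.2243
G1 X82.9794 Y8.6253
G1 X44.6489 Y123.5216
G1 X80.6790 Y68.5762
M5
G00 X57.4001 Y36.1976
M4 S261
G1 X44.8055 Y43.6303 F4158
G1 X35.1548 Y54.4499
G1 X28.6392 Y65.2899
G1 X25.4503 Y72.7841
G1 X25.7794 Y73.5662
M5
G00 X107.1092 Y122.4578
M4 S918
G1 X88.4254 Y107.6258 F1186
G1 X69.9018 Y90.1312
G1 X51.5386 Y69.9740
G1 X33.3356 Y47.1541
G1 X15.2929 Y21.6716
M5
G00 X106.8009 Y36.5610
M4 S918
G1 X115.0745 Y46.9824 F1186
G1 X118.1217 Y54.9904
G1 X115.9423 Y60.5850
G1 X108.5365 Y63.7662
G1 X95.9042 Y64.5341
M5
G00 X0.0000 Y0.0000

viewBox `0 0 122.2264 140.9698` with mm width/height → 1 unit = 1 mm. Flip: y_m = 140.9698 − y_svg.

**Shape 1** — `<path>` cubic bezier, stroke `#ff0000` → engrave (S261, F4158). Control points (SVG): P0=(65.9528,71.5689), P1=(90.2683,86.3456), P2=(28.7461,58.3028), P3=(37.5395,55.6439); sampled at t=k/5. Machine vertices: (65.9528,69.4009) → (71.4908,65.1276) → (63.9231,67.8572) → (50.7451,74.3160) → (39.4521,81.2301) → (37.5395,85.3259). Open path.

**Shape 2** — `<path>` closed polygon, stroke `#000000` → cut (S918, F1186). Machine vertices: (80.6790,68.5762) → (61.5185,79.7456) → (75.4841,73.9940) → (33.1918,15.2243) → (82.9794,8.6253) → (44.6489,123.5216) → (80.6790,68.5762). Closed: final G1 returns to the first vertex.

**Shape 3** — `<path>` cubic bezier, stroke `#ff0000` → engrave (S261, F4158). Control points (SVG): P0=(57.4001,104.7722), P1=(34.0622,97.0769), P2=(22.1930,61.2434), P3=(25.7794,67.4036); sampled at t=k/5. Machine vertices: (57.4001,36.1976) → (44.8055,43.6303) → (35.1548,54.4499) → (28.6392,65.2899) → (25.4503,72.7841) → (25.7794,73.5662). Open path.

**Shape 4** — `<path>` quadratic bezier, stroke `#000000` → cut (S918, F1186). Control points (SVG): P0=(107.1092,18.5120), P1=(60.1993,52.2636), P2=(15.2929,119.2982); sampled at t=k/5. Machine vertices: (107.1092,122.4578) → (88.4254,107.6258) → (69.9018,90.1312) → (51.5386,69.9740) → (33.3356,47.1541) → (15.2929,21.6716). Open path.

**Shape 5** — `<path>` quadratic bezier, stroke `#000000` → cut (S918, F1186). Control points (SVG): P0=(106.8009,104.4088), P1=(134.0181,75.3386), P2=(95.9042,76.4357); sampled at t=k/5. Machine vertices: (106.8009,36.5610) → (115.0745,46.9824) → (118.1217,54.9904) → (115.9423,60.5850) → (108.5365,63.7662) → (95.9042,64.5341). Open path.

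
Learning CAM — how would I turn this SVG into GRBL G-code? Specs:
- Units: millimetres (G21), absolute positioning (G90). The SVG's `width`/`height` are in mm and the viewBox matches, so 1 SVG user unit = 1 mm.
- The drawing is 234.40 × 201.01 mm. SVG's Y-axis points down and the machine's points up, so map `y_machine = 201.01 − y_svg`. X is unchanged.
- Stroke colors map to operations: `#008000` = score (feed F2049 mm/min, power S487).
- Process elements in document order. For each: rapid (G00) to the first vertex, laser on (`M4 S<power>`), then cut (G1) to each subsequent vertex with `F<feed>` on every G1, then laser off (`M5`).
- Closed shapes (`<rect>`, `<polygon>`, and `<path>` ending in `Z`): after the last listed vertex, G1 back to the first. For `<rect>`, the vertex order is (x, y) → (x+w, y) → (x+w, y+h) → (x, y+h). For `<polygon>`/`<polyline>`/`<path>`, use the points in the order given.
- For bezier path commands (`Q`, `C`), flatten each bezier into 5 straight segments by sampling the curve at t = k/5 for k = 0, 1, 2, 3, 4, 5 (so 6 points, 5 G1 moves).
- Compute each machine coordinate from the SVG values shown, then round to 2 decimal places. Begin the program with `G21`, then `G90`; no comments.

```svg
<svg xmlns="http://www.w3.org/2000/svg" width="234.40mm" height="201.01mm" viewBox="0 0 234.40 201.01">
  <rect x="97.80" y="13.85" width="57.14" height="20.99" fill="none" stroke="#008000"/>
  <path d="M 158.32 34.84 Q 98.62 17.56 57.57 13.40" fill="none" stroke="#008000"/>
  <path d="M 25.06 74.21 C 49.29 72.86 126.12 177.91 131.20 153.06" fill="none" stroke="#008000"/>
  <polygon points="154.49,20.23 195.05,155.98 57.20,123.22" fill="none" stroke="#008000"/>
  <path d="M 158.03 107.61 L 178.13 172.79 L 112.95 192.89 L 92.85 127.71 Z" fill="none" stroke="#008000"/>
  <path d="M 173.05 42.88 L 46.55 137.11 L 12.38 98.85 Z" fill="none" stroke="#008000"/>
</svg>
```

1 u = 1 mm; y_m = 201.01 − y.

[1] `<rect>` rectangle, #008000→score S487 F2049: (97.80,187.16) → (154.94,187.16) → (154.94,166.17) → (97.80,166.17) → (97.80,187.16) (closed)

[2] `<path>` quadratic bezier, #008000→score S487 F2049: (158.32,166.17) → (135.19,172.56) → (113.54,177.89) → (93.39,182.18) → (74.74,185.42) → (57.57,187.61)

[3] `<path>` cubic bezier, #008000→score S487 F2049: (25.06,126.80) → (44.92,116.73) → (71.43,92.47) → (98.62,65.36) → (120.54,46.74) → (131.20,47.95)

[4] `<polygon>` regular polygon, #008000→score S487 F2049: (154.49,180.78) → (195.05,45.03) → (57.20,77.79) → (154.49,180.78) (closed)

[5] `<path>` regular polygon, #008000→score S487 F2049: (158.03,93.40) → (178.13,28.22) → (112.95,8.12) → (92.85,73.30) → (158.03,93.40) (closed)

[6] `<path>` closed polygon, #008000→score S487 F2049: (173.05,158.13) → (46.55,63.90) → (12.38,102.16) → (173.05,158.13) (closed)

G21
G90
G00 X97.80 Y187.16
M4 S487
G1 X154.94 Y187.16 F2049
G1 X154.94 Y166.17 F2049
G1 X97.80 Y166.17 F2049
G1 X97.80 Y187.16 F2049
M5
G00 X158.32 Y166.17
M4 S487
G1 X135.19 Y172.56 F2049
G1 X113.54 Y177.89 F2049
G1 X93.39 Y182.18 F2049
G1 X74.74 Y185.42 F2049
G1 X57.57 Y187.61 F2049
M5
G00 X25.06 Y126.80
M4 S487
G1 X44.92 Y116.73 F2049
G1 X71.43 Y92.47 F2049
G1 X98.62 Y65.36 F2049
G1 X120.54 Y46.74 F2049
G1 X131.20 Y47.95 F2049
M5
G00 X154.49 Y180.78
M4 S487
G1 X195.05 Y45.03 F2049
G1 X57.20 Y77.79 F2049
G1 X154.49 Y180.78 F2049
M5
G00 X158.03 Y93.40
M4 S487
G1 X178.13 Y28.22 F2049
G1 X112.95 Y8.12 F2049
G1 X92.85 Y73.30 F2049
G1 X158.03 Y93.40 F2049
M5
G00 X173.05 Y158.13
M4 S487
G1 X46.55 Y63.90 F2049
G1 X12.38 Y102.16 F2049
G1 X173.05 Y158.13 F2049
M5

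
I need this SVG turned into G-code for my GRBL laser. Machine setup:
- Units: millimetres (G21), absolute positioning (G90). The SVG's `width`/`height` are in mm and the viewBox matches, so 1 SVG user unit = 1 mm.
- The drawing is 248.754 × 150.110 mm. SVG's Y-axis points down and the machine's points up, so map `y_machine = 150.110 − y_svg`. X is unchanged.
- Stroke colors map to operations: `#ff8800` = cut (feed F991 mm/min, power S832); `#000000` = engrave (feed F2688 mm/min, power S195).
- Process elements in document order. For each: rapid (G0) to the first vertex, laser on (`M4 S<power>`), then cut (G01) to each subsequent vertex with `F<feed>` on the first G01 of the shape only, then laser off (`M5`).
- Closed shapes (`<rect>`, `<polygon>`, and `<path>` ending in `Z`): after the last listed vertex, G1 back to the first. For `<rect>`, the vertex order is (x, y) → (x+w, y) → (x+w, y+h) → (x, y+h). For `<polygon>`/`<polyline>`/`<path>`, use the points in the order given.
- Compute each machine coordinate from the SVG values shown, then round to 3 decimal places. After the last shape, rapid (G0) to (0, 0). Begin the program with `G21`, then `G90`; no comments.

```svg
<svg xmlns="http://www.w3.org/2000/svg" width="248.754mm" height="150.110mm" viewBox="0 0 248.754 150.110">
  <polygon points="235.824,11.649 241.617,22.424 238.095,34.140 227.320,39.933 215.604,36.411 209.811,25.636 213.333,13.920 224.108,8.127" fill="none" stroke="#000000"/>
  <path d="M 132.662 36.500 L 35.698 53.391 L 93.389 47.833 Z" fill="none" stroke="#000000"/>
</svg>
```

G21
G90
G0 X235.824 Y138.461
M4 S195
G01 X241.617 Y127.686 F2688
G01 X238.095 Y115.970
G01 X227.320 Y110.177
G01 X215.604 Y113.699
G01 X209.811 Y124.474
G01 X213.333 Y136.190
G01 X224.108 Y141.983
G01 X235.824 Y138.461
M5
G0 X132.662 Y113.610
M4 S195
G01 X35.698 Y96.719 F2688
G01 X93.389 Y102.277
G01 X132.662 Y113.610
M5
G0 X0.000 Y0.000

Since the viewBox matches the mm dimensions, user units are millimetres directly. The only transform is the Y-flip y_m = 150.110 − y_svg.

Shape 1 is a regular polygon drawn with `<polygon>`. Its stroke #000000 means engrave at S195, F2688. After flipping Y the toolpath is (235.824,138.461) → (241.617,127.686) → (238.095,115.970) → (227.320,110.177) → (215.604,113.699) → (209.811,124.474) → (213.333,136.190) → (224.108,141.983) → (235.824,138.461), returning to the start.

Shape 2 is a closed polygon drawn with `<path>`. Its stroke #000000 means engrave at S195, F2688. After flipping Y the toolpath is (132.662,113.610) → (35.698,96.719) → (93.389,102.277) → (132.662,113.610), returning to the start.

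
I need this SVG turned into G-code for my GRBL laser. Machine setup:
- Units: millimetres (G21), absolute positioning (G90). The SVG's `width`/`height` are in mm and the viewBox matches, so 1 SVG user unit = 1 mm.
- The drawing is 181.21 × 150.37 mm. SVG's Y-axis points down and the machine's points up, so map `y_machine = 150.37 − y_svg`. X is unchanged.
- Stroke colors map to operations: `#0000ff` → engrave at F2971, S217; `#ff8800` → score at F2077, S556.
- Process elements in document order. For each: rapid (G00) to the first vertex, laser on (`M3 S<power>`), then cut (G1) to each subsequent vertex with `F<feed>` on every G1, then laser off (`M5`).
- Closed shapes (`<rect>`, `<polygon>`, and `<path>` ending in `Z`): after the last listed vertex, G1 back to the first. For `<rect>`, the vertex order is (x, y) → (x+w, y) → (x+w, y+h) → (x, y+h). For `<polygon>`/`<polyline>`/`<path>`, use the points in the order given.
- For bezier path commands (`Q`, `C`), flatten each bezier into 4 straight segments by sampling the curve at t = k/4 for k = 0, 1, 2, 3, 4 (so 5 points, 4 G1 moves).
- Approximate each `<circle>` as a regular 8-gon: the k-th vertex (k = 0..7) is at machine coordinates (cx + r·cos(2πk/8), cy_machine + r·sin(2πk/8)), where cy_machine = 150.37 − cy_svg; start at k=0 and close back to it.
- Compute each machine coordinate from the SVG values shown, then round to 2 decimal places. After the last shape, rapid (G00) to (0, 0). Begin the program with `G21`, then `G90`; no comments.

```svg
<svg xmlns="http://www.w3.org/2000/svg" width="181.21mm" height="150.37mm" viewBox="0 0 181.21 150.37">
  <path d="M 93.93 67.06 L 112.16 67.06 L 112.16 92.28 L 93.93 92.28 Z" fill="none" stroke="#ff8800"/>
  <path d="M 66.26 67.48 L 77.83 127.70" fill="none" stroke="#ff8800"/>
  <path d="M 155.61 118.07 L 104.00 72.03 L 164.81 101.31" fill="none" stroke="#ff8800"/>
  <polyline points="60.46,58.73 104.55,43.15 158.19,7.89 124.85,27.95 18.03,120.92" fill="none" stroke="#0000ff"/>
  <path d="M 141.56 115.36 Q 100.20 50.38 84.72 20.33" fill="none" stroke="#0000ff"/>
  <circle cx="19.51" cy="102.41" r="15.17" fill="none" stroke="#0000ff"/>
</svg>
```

1 u = 1 mm; y_m = 150.37 − y.

[1] `<path>` rectangle, #ff8800→score S556 F2077: (93.93,83.31) → (112.16,83.31) → (112.16,58.09) → (93.93,58.09) → (93.93,83.31) (closed)

[2] `<path>` line segment, #ff8800→score S556 F2077: (66.26,82.89) → (77.83,22.67)

[3] `<path>` open polyline, #ff8800→score S556 F2077: (155.61,32.30) → (104.00,78.34) → (164.81,49.06)

[4] `<polyline>` open polyline, #0000ff→engrave S217 F2971: (60.46,91.64) → (104.55,107.22) → (158.19,142.48) → (124.85,122.42) → (18.03,29.45)

[5] `<path>` quadratic bezier, #0000ff→engrave S217 F2971: (141.56,35.01) → (122.50,65.32) → (106.67,91.26) → (94.08,112.83) → (84.72,130.04)

[6] `<circle>` circle, #0000ff→engrave S217 F2971: (34.68,47.96) → (30.24,58.69) → (19.51,63.13) → (8.78,58.69) → (4.34,47.96) → (8.78,37.23) → (19.51,32.79) → (30.24,37.23) → (34.68,47.96) (closed)

G21
G90
G00 X93.93 Y83.31
M3 S556
G1 X112.16 Y83.31 F2077
G1 X112.16 Y58.09 F2077
G1 X93.93 Y58.09 F2077
G1 X93.93 Y83.31 F2077
M5
G00 X66.26 Y82.89
M3 S556
G1 X77.83 Y22.67 F2077
M5
G00 X155.61 Y32.30
M3 S556
G1 X104.00 Y78.34 F2077
G1 X164.81 Y49.06 F2077
M5
G00 X60.46 Y91.64
M3 S217
G1 X104.55 Y107.22 F2971
G1 X158.19 Y142.48 F2971
G1 X124.85 Y122.42 F2971
G1 X18.03 Y29.45 F2971
M5
G00 X141.56 Y35.01
M3 S217
G1 X122.50 Y65.32 F2971
G1 X106.67 Y91.26 F2971
G1 X94.08 Y112.83 F2971
G1 X84.72 Y130.04 F2971
M5
G00 X34.68 Y47.96
M3 S217
G1 X30.24 Y58.69 F2971
G1 X19.51 Y63.13 F2971
G1 X8.78 Y58.69 F2971
G1 X4.34 Y47.96 F2971
G1 X8.78 Y37.23 F2971
G1 X19.51 Y32.79 F2971
G1 X30.24 Y37.23 F2971
G1 X34.68 Y47.96 F2971
M5
G00 X0.00 Y0.00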